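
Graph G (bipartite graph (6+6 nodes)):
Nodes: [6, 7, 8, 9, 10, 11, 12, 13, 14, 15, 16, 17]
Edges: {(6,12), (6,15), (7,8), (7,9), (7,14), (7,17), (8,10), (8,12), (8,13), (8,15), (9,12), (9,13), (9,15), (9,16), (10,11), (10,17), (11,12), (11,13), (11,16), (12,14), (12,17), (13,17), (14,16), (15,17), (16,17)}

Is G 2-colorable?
Yes, G is 2-colorable

A valid 2-coloring: color 1: [6, 8, 9, 11, 14, 17]; color 2: [7, 10, 12, 13, 15, 16].
(χ(G) = 2 ≤ 2.)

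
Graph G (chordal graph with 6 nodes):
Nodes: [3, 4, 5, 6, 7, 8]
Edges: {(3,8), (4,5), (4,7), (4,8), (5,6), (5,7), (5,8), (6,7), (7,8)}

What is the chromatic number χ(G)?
Clique number ω(G) = 4 (lower bound: χ ≥ ω).
The clique on [4, 5, 7, 8] has size 4, forcing χ ≥ 4, and the coloring below uses 4 colors, so χ(G) = 4.
A valid 4-coloring: color 1: [6, 8]; color 2: [3, 7]; color 3: [5]; color 4: [4].

χ(G) = 4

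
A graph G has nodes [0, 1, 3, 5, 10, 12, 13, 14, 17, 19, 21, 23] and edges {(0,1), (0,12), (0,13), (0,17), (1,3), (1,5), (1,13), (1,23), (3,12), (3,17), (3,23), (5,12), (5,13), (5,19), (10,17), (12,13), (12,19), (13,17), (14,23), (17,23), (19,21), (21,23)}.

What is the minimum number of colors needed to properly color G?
Clique number ω(G) = 3 (lower bound: χ ≥ ω).
The clique on [1, 3, 23] has size 3, forcing χ ≥ 3, and the coloring below uses 3 colors, so χ(G) = 3.
A valid 3-coloring: color 1: [1, 12, 14, 17, 21]; color 2: [10, 13, 19, 23]; color 3: [0, 3, 5].

χ(G) = 3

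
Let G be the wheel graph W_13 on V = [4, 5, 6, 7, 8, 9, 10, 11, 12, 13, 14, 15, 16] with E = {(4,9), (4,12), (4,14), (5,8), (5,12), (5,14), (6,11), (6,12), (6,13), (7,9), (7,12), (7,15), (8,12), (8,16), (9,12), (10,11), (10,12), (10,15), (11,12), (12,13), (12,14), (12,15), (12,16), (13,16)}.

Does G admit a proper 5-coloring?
A valid 5-coloring: color 1: [12]; color 2: [8, 9, 11, 13, 14, 15]; color 3: [4, 5, 6, 7, 10, 16].
(χ(G) = 3 ≤ 5.)

Yes, G is 5-colorable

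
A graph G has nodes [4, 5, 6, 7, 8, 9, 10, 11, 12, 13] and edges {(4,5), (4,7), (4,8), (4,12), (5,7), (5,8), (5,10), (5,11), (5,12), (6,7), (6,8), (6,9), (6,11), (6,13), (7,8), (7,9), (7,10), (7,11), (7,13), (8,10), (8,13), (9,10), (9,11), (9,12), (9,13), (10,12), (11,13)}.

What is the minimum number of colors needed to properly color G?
Clique number ω(G) = 5 (lower bound: χ ≥ ω).
The clique on [6, 7, 9, 11, 13] has size 5, forcing χ ≥ 5, and the coloring below uses 5 colors, so χ(G) = 5.
A valid 5-coloring: color 1: [7, 12]; color 2: [8, 9]; color 3: [5, 13]; color 4: [4, 10, 11]; color 5: [6].

χ(G) = 5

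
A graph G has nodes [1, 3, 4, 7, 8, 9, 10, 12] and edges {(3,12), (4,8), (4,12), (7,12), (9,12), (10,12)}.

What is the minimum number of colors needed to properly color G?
χ(G) = 2

Clique number ω(G) = 2 (lower bound: χ ≥ ω).
The graph is bipartite (no odd cycle), so 2 colors suffice: χ(G) = 2.
A valid 2-coloring: color 1: [1, 8, 12]; color 2: [3, 4, 7, 9, 10].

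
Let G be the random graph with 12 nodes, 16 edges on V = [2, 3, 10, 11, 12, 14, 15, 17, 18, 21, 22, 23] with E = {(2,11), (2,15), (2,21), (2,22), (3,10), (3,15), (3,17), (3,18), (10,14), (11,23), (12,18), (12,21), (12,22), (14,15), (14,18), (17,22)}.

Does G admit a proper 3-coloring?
A valid 3-coloring: color 1: [2, 3, 12, 14, 23]; color 2: [10, 11, 15, 18, 21, 22]; color 3: [17].
(χ(G) = 3 ≤ 3.)

Yes, G is 3-colorable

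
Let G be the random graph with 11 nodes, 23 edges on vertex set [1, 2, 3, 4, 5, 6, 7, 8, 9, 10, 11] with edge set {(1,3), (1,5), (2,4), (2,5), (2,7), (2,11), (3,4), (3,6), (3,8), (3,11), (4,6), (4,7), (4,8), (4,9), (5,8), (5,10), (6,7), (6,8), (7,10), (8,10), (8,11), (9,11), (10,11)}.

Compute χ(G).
χ(G) = 4

Clique number ω(G) = 4 (lower bound: χ ≥ ω).
The clique on [3, 4, 6, 8] has size 4, forcing χ ≥ 4, and the coloring below uses 4 colors, so χ(G) = 4.
A valid 4-coloring: color 1: [4, 5, 11]; color 2: [1, 7, 8, 9]; color 3: [2, 3, 10]; color 4: [6].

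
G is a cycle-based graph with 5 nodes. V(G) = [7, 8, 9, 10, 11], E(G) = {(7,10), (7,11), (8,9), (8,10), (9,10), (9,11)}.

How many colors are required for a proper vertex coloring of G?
Clique number ω(G) = 3 (lower bound: χ ≥ ω).
The clique on [8, 9, 10] has size 3, forcing χ ≥ 3, and the coloring below uses 3 colors, so χ(G) = 3.
A valid 3-coloring: color 1: [10, 11]; color 2: [7, 9]; color 3: [8].

χ(G) = 3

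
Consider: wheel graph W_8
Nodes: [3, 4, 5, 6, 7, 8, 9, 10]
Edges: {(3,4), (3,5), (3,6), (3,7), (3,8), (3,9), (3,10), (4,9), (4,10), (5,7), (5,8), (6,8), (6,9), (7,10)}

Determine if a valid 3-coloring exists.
No, G is not 3-colorable

Odd cycle [7, 10, 4, 9, 6, 8, 5] needs 3 colors (χ ≥ 3).
Vertex 3 is adjacent to every vertex of [4, 5, 6, 7, 8, 9, 10], which already need 3 colors among themselves, so 3 needs a new color (χ ≥ 4).
Hence χ(G) ≥ 4 > 3, so no proper 3-coloring exists.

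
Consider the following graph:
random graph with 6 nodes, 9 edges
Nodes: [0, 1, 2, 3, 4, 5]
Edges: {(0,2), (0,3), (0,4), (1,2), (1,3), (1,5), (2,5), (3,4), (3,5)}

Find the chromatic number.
Clique number ω(G) = 3 (lower bound: χ ≥ ω).
The clique on [1, 2, 5] has size 3, forcing χ ≥ 3, and the coloring below uses 3 colors, so χ(G) = 3.
A valid 3-coloring: color 1: [2, 3]; color 2: [0, 5]; color 3: [1, 4].

χ(G) = 3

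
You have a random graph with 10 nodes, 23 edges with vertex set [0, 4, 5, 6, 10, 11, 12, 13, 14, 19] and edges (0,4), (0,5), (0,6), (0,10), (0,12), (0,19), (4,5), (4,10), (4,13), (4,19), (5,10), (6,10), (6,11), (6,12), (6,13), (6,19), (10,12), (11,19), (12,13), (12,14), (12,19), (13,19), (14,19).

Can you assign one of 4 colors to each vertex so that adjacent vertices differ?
A valid 4-coloring: color 1: [10, 19]; color 2: [4, 11, 12]; color 3: [5, 6, 14]; color 4: [0, 13].
(χ(G) = 4 ≤ 4.)

Yes, G is 4-colorable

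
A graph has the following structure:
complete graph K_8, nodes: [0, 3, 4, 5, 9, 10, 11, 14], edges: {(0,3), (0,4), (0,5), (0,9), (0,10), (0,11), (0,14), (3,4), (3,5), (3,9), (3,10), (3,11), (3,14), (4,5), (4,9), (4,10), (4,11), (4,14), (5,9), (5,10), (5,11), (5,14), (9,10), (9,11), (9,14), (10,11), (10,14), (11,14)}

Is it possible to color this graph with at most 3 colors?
No, G is not 3-colorable

The clique on vertices [0, 3, 4, 5, 9, 10, 11, 14] has size 8 > 3, so it alone needs 8 colors.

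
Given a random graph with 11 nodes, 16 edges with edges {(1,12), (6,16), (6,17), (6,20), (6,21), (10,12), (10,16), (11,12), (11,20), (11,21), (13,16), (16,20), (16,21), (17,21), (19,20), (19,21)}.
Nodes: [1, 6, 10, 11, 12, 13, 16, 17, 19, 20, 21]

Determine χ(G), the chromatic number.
χ(G) = 3

Clique number ω(G) = 3 (lower bound: χ ≥ ω).
The clique on [6, 16, 20] has size 3, forcing χ ≥ 3, and the coloring below uses 3 colors, so χ(G) = 3.
A valid 3-coloring: color 1: [1, 11, 16, 17, 19]; color 2: [12, 13, 20, 21]; color 3: [6, 10].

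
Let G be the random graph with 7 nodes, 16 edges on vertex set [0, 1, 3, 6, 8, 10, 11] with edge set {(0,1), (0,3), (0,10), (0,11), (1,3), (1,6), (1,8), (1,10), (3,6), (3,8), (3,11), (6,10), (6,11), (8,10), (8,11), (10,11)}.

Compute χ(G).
Clique number ω(G) = 3 (lower bound: χ ≥ ω).
The clique on [0, 1, 10] has size 3, forcing χ ≥ 3, and the coloring below uses 3 colors, so χ(G) = 3.
A valid 3-coloring: color 1: [3, 10]; color 2: [1, 11]; color 3: [0, 6, 8].

χ(G) = 3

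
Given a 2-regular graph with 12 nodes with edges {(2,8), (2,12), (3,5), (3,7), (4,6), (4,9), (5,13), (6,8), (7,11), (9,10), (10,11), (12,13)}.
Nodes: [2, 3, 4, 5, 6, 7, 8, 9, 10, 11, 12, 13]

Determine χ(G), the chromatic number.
χ(G) = 2

Clique number ω(G) = 2 (lower bound: χ ≥ ω).
The graph is bipartite (no odd cycle), so 2 colors suffice: χ(G) = 2.
A valid 2-coloring: color 1: [2, 3, 6, 9, 11, 13]; color 2: [4, 5, 7, 8, 10, 12].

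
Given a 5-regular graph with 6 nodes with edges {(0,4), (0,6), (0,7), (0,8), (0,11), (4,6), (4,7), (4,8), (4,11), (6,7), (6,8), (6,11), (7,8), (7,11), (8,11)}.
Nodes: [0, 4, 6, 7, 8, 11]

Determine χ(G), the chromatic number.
χ(G) = 6

Clique number ω(G) = 6 (lower bound: χ ≥ ω).
The clique on [0, 4, 6, 7, 8, 11] has size 6, forcing χ ≥ 6, and the coloring below uses 6 colors, so χ(G) = 6.
A valid 6-coloring: color 1: [7]; color 2: [11]; color 3: [0]; color 4: [8]; color 5: [6]; color 6: [4].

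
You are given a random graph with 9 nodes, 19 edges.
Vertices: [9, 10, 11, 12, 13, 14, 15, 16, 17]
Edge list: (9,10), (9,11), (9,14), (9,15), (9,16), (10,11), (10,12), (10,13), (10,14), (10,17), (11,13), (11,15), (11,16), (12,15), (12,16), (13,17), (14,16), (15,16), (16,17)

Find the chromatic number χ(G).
χ(G) = 4

Clique number ω(G) = 4 (lower bound: χ ≥ ω).
The clique on [9, 11, 15, 16] has size 4, forcing χ ≥ 4, and the coloring below uses 4 colors, so χ(G) = 4.
A valid 4-coloring: color 1: [10, 16]; color 2: [9, 12, 13]; color 3: [11, 14, 17]; color 4: [15].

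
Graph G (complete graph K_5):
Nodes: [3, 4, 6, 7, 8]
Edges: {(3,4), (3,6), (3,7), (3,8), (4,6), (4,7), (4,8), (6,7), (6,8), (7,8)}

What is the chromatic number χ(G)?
Clique number ω(G) = 5 (lower bound: χ ≥ ω).
The clique on [3, 4, 6, 7, 8] has size 5, forcing χ ≥ 5, and the coloring below uses 5 colors, so χ(G) = 5.
A valid 5-coloring: color 1: [3]; color 2: [7]; color 3: [6]; color 4: [8]; color 5: [4].

χ(G) = 5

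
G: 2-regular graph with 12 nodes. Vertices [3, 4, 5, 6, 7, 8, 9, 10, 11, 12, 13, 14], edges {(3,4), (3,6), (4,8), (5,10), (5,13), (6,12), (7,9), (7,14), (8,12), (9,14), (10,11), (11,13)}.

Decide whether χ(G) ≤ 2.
The clique on vertices [7, 9, 14] has size 3 > 2, so it alone needs 3 colors.

No, G is not 2-colorable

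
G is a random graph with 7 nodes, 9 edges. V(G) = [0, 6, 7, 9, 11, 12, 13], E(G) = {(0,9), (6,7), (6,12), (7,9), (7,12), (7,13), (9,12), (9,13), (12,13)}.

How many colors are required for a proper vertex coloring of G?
Clique number ω(G) = 4 (lower bound: χ ≥ ω).
The clique on [7, 9, 12, 13] has size 4, forcing χ ≥ 4, and the coloring below uses 4 colors, so χ(G) = 4.
A valid 4-coloring: color 1: [6, 9, 11]; color 2: [0, 12]; color 3: [7]; color 4: [13].

χ(G) = 4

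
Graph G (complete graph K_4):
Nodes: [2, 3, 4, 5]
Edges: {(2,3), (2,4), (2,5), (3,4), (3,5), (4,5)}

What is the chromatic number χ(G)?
Clique number ω(G) = 4 (lower bound: χ ≥ ω).
The clique on [2, 3, 4, 5] has size 4, forcing χ ≥ 4, and the coloring below uses 4 colors, so χ(G) = 4.
A valid 4-coloring: color 1: [2]; color 2: [3]; color 3: [4]; color 4: [5].

χ(G) = 4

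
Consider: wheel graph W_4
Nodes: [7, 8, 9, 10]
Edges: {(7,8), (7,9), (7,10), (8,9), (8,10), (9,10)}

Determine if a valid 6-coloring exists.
A valid 6-coloring: color 1: [8]; color 2: [7]; color 3: [10]; color 4: [9].
(χ(G) = 4 ≤ 6.)

Yes, G is 6-colorable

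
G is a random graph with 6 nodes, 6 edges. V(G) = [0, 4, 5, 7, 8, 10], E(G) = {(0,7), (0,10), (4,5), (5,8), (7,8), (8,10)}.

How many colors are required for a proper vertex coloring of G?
χ(G) = 2

Clique number ω(G) = 2 (lower bound: χ ≥ ω).
The graph is bipartite (no odd cycle), so 2 colors suffice: χ(G) = 2.
A valid 2-coloring: color 1: [0, 4, 8]; color 2: [5, 7, 10].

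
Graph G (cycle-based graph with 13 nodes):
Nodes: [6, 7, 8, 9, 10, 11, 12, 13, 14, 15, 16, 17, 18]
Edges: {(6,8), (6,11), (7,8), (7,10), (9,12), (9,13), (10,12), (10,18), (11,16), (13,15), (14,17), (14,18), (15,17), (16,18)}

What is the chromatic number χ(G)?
χ(G) = 3

Clique number ω(G) = 2 (lower bound: χ ≥ ω).
Odd cycle [6, 11, 16, 18, 10, 7, 8] needs 3 colors (χ ≥ 3).
The coloring below uses 3 colors, so χ(G) = 3.
A valid 3-coloring: color 1: [6, 7, 12, 13, 17, 18]; color 2: [8, 9, 10, 11, 14, 15]; color 3: [16].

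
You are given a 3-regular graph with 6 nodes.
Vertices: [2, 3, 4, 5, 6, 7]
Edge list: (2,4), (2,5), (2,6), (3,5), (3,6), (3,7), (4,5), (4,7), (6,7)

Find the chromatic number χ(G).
χ(G) = 3

Clique number ω(G) = 3 (lower bound: χ ≥ ω).
The clique on [2, 4, 5] has size 3, forcing χ ≥ 3, and the coloring below uses 3 colors, so χ(G) = 3.
A valid 3-coloring: color 1: [2, 3]; color 2: [4, 6]; color 3: [5, 7].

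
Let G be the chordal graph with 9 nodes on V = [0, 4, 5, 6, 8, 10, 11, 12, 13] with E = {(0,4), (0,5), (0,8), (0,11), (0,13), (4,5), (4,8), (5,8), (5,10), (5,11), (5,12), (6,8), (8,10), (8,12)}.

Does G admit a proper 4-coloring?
Yes, G is 4-colorable

A valid 4-coloring: color 1: [5, 6, 13]; color 2: [8, 11]; color 3: [0, 10, 12]; color 4: [4].
(χ(G) = 4 ≤ 4.)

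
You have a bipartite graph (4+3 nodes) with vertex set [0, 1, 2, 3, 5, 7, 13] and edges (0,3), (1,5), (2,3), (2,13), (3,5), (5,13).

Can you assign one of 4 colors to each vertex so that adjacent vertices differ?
Yes, G is 4-colorable

A valid 4-coloring: color 1: [0, 2, 5, 7]; color 2: [1, 3, 13].
(χ(G) = 2 ≤ 4.)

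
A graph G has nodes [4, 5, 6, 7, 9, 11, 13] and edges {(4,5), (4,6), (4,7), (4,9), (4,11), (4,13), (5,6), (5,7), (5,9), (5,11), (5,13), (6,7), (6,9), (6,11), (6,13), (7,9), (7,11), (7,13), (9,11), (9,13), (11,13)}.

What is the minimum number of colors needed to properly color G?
Clique number ω(G) = 7 (lower bound: χ ≥ ω).
The clique on [4, 5, 6, 7, 9, 11, 13] has size 7, forcing χ ≥ 7, and the coloring below uses 7 colors, so χ(G) = 7.
A valid 7-coloring: color 1: [4]; color 2: [5]; color 3: [11]; color 4: [13]; color 5: [9]; color 6: [6]; color 7: [7].

χ(G) = 7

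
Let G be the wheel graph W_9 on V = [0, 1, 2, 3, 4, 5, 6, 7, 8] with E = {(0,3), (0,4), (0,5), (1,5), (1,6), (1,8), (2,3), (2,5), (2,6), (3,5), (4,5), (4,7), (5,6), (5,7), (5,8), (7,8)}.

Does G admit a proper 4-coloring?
A valid 4-coloring: color 1: [5]; color 2: [0, 1, 2, 7]; color 3: [3, 4, 6, 8].
(χ(G) = 3 ≤ 4.)

Yes, G is 4-colorable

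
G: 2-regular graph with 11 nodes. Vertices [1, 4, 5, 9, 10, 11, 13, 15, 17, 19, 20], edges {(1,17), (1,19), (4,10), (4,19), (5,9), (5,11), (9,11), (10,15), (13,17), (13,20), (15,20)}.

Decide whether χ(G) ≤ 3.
Yes, G is 3-colorable

A valid 3-coloring: color 1: [1, 4, 5, 13, 15]; color 2: [9, 10, 17, 19, 20]; color 3: [11].
(χ(G) = 3 ≤ 3.)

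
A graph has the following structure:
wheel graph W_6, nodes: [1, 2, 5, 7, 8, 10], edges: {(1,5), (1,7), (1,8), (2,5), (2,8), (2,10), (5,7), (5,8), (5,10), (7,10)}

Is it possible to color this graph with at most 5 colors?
Yes, G is 5-colorable

A valid 5-coloring: color 1: [5]; color 2: [8, 10]; color 3: [2, 7]; color 4: [1].
(χ(G) = 4 ≤ 5.)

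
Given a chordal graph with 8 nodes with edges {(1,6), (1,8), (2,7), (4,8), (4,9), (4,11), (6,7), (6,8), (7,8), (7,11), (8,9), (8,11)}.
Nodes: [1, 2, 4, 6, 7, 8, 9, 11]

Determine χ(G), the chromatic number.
χ(G) = 3

Clique number ω(G) = 3 (lower bound: χ ≥ ω).
The clique on [1, 6, 8] has size 3, forcing χ ≥ 3, and the coloring below uses 3 colors, so χ(G) = 3.
A valid 3-coloring: color 1: [2, 8]; color 2: [1, 4, 7]; color 3: [6, 9, 11].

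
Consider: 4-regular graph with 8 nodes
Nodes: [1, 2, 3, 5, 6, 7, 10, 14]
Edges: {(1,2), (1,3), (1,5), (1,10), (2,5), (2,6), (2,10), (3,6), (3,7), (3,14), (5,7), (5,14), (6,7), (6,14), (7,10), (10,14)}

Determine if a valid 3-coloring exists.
A valid 3-coloring: color 1: [5, 6, 10]; color 2: [2, 3]; color 3: [1, 7, 14].
(χ(G) = 3 ≤ 3.)

Yes, G is 3-colorable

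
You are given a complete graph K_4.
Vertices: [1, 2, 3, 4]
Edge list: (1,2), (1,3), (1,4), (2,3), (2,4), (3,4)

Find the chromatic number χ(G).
Clique number ω(G) = 4 (lower bound: χ ≥ ω).
The clique on [1, 2, 3, 4] has size 4, forcing χ ≥ 4, and the coloring below uses 4 colors, so χ(G) = 4.
A valid 4-coloring: color 1: [1]; color 2: [2]; color 3: [3]; color 4: [4].

χ(G) = 4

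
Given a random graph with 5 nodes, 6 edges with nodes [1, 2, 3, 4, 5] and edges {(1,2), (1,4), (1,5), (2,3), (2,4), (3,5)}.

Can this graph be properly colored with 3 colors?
Yes, G is 3-colorable

A valid 3-coloring: color 1: [1, 3]; color 2: [2, 5]; color 3: [4].
(χ(G) = 3 ≤ 3.)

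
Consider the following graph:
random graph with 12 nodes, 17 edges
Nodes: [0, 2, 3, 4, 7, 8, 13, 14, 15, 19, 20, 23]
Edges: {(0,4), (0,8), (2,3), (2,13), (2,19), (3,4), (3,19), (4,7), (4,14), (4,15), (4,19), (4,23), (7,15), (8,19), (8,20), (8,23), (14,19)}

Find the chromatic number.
χ(G) = 3

Clique number ω(G) = 3 (lower bound: χ ≥ ω).
The clique on [2, 3, 19] has size 3, forcing χ ≥ 3, and the coloring below uses 3 colors, so χ(G) = 3.
A valid 3-coloring: color 1: [2, 4, 8]; color 2: [0, 13, 15, 19, 20, 23]; color 3: [3, 7, 14].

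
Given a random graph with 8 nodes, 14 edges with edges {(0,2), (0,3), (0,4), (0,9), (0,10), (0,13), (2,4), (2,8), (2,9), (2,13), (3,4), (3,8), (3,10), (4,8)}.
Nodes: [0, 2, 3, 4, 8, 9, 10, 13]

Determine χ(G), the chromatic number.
Clique number ω(G) = 3 (lower bound: χ ≥ ω).
The clique on [0, 3, 10] has size 3, forcing χ ≥ 3, and the coloring below uses 3 colors, so χ(G) = 3.
A valid 3-coloring: color 1: [0, 8]; color 2: [2, 3]; color 3: [4, 9, 10, 13].

χ(G) = 3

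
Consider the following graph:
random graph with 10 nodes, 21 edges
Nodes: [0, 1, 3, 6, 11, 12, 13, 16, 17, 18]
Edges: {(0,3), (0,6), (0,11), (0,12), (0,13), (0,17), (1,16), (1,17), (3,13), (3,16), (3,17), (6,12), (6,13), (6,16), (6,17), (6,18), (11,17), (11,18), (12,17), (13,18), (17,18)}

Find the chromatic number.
Clique number ω(G) = 4 (lower bound: χ ≥ ω).
The clique on [0, 6, 12, 17] has size 4, forcing χ ≥ 4, and the coloring below uses 4 colors, so χ(G) = 4.
A valid 4-coloring: color 1: [13, 16, 17]; color 2: [1, 3, 6, 11]; color 3: [0, 18]; color 4: [12].

χ(G) = 4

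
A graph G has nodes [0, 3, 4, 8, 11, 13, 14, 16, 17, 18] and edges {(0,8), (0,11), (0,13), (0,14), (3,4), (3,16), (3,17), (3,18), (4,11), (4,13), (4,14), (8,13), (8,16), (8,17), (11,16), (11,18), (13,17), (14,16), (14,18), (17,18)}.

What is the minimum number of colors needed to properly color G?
Clique number ω(G) = 3 (lower bound: χ ≥ ω).
The clique on [0, 8, 13] has size 3, forcing χ ≥ 3, and the coloring below uses 3 colors, so χ(G) = 3.
A valid 3-coloring: color 1: [3, 8, 11, 14]; color 2: [0, 4, 16, 17]; color 3: [13, 18].

χ(G) = 3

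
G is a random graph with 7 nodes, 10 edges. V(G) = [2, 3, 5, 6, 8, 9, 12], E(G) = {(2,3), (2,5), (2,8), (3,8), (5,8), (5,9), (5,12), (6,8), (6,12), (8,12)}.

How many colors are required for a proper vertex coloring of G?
Clique number ω(G) = 3 (lower bound: χ ≥ ω).
The clique on [2, 3, 8] has size 3, forcing χ ≥ 3, and the coloring below uses 3 colors, so χ(G) = 3.
A valid 3-coloring: color 1: [8, 9]; color 2: [3, 5, 6]; color 3: [2, 12].

χ(G) = 3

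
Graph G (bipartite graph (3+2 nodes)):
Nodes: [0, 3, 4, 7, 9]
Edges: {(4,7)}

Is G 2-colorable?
Yes, G is 2-colorable

A valid 2-coloring: color 1: [0, 3, 4, 9]; color 2: [7].
(χ(G) = 2 ≤ 2.)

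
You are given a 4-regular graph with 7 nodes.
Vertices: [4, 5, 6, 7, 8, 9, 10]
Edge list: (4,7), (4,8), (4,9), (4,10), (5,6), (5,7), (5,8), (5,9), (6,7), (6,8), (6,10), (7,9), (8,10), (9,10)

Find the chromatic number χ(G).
χ(G) = 4

Clique number ω(G) = 3 (lower bound: χ ≥ ω).
Suppose a proper 3-coloring c exists. The clique [4, 7, 9] takes 3 distinct colors; by symmetry let c(4) = 1, c(7) = 2, c(9) = 3.
- Vertex 5: neighbors [7, 9] already have colors [2, 3] ⇒ c(5) = 1.
- Vertex 6: neighbors [5, 7] already have colors [1, 2] ⇒ c(6) = 3.
- Vertex 8: neighbors [4, 6] already have colors [1, 3] ⇒ c(8) = 2.
- Vertex 10: neighbors [4, 8, 6] already have colors [1, 2, 3] — all 3 colors blocked. Contradiction.
The forced assignments end in a contradiction, so G has no proper 3-coloring (χ ≥ 4).
The coloring below uses 4 colors, so χ(G) = 4.
A valid 4-coloring: color 1: [4, 6]; color 2: [5, 10]; color 3: [8, 9]; color 4: [7].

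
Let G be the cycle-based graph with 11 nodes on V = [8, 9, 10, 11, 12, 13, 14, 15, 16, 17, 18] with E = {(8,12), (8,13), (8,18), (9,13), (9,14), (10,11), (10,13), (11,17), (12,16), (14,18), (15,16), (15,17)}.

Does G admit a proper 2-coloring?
Odd cycle [9, 13, 8, 18, 14] needs 3 colors (χ ≥ 3).
Hence χ(G) ≥ 3 > 2, so no proper 2-coloring exists.

No, G is not 2-colorable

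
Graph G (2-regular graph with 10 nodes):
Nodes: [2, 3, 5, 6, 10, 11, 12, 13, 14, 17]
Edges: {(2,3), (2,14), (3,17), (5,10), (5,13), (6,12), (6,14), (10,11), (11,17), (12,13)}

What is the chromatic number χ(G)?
χ(G) = 2

Clique number ω(G) = 2 (lower bound: χ ≥ ω).
The graph is bipartite (no odd cycle), so 2 colors suffice: χ(G) = 2.
A valid 2-coloring: color 1: [2, 6, 10, 13, 17]; color 2: [3, 5, 11, 12, 14].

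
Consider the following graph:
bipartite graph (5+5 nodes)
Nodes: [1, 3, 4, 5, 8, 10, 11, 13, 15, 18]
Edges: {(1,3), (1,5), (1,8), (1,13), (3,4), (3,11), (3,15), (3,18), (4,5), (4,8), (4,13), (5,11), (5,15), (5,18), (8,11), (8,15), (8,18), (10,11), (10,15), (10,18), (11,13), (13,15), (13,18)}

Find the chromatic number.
Clique number ω(G) = 2 (lower bound: χ ≥ ω).
The graph is bipartite (no odd cycle), so 2 colors suffice: χ(G) = 2.
A valid 2-coloring: color 1: [3, 5, 8, 10, 13]; color 2: [1, 4, 11, 15, 18].

χ(G) = 2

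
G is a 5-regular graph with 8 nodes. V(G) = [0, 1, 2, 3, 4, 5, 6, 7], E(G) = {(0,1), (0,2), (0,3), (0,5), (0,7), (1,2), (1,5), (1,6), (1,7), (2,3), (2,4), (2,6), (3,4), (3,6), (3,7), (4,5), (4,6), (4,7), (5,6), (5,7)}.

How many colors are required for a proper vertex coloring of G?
χ(G) = 4

Clique number ω(G) = 4 (lower bound: χ ≥ ω).
The clique on [0, 1, 5, 7] has size 4, forcing χ ≥ 4, and the coloring below uses 4 colors, so χ(G) = 4.
A valid 4-coloring: color 1: [6, 7]; color 2: [2, 5]; color 3: [0, 4]; color 4: [1, 3].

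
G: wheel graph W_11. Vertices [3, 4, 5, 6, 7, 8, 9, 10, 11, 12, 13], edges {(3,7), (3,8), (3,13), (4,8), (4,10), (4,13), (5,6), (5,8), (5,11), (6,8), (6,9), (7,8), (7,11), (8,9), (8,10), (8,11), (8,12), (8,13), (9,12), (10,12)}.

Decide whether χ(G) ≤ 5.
A valid 5-coloring: color 1: [8]; color 2: [3, 4, 6, 11, 12]; color 3: [5, 7, 9, 10, 13].
(χ(G) = 3 ≤ 5.)

Yes, G is 5-colorable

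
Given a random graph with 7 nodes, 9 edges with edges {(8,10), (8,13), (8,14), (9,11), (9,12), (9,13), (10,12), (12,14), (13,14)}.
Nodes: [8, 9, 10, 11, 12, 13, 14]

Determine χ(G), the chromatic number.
χ(G) = 3

Clique number ω(G) = 3 (lower bound: χ ≥ ω).
The clique on [8, 13, 14] has size 3, forcing χ ≥ 3, and the coloring below uses 3 colors, so χ(G) = 3.
A valid 3-coloring: color 1: [8, 11, 12]; color 2: [9, 10, 14]; color 3: [13].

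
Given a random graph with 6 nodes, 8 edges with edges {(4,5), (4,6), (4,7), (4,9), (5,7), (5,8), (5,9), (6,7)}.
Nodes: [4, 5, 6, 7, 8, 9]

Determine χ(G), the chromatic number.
Clique number ω(G) = 3 (lower bound: χ ≥ ω).
The clique on [4, 5, 9] has size 3, forcing χ ≥ 3, and the coloring below uses 3 colors, so χ(G) = 3.
A valid 3-coloring: color 1: [5, 6]; color 2: [4, 8]; color 3: [7, 9].

χ(G) = 3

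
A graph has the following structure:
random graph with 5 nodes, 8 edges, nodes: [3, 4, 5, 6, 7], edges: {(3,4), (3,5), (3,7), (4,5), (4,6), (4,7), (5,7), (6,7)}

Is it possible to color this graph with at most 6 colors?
Yes, G is 6-colorable

A valid 6-coloring: color 1: [4]; color 2: [7]; color 3: [3, 6]; color 4: [5].
(χ(G) = 4 ≤ 6.)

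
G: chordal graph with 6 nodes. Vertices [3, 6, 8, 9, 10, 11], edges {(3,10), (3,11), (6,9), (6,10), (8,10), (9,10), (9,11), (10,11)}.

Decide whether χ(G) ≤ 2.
The clique on vertices [9, 10, 11] has size 3 > 2, so it alone needs 3 colors.

No, G is not 2-colorable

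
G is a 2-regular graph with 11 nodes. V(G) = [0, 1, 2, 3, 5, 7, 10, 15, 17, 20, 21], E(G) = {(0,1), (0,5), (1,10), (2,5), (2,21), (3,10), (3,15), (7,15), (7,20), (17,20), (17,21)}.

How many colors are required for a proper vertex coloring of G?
Clique number ω(G) = 2 (lower bound: χ ≥ ω).
Odd cycle [2, 21, 17, 20, 7, 15, 3, 10, 1, 0, 5] needs 3 colors (χ ≥ 3).
The coloring below uses 3 colors, so χ(G) = 3.
A valid 3-coloring: color 1: [0, 2, 10, 15, 17]; color 2: [1, 3, 5, 20, 21]; color 3: [7].

χ(G) = 3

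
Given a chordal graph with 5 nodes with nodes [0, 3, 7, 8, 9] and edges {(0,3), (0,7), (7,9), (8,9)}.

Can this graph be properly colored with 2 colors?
A valid 2-coloring: color 1: [0, 9]; color 2: [3, 7, 8].
(χ(G) = 2 ≤ 2.)

Yes, G is 2-colorable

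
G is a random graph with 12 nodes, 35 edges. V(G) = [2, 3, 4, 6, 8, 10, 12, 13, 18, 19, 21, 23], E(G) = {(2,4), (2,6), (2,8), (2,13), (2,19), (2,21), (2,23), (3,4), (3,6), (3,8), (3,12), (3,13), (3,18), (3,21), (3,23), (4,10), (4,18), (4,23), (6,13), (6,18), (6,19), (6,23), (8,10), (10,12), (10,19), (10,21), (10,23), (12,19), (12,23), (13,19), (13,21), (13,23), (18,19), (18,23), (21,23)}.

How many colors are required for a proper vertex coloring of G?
Clique number ω(G) = 4 (lower bound: χ ≥ ω).
The clique on [2, 6, 13, 19] has size 4, forcing χ ≥ 4, and the coloring below uses 4 colors, so χ(G) = 4.
A valid 4-coloring: color 1: [8, 19, 23]; color 2: [2, 3, 10]; color 3: [12, 13, 18]; color 4: [4, 6, 21].

χ(G) = 4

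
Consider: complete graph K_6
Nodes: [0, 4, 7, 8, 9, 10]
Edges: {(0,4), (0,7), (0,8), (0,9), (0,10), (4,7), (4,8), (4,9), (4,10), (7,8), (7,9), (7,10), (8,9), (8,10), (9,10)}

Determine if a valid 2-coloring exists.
The clique on vertices [0, 4, 7, 8, 9, 10] has size 6 > 2, so it alone needs 6 colors.

No, G is not 2-colorable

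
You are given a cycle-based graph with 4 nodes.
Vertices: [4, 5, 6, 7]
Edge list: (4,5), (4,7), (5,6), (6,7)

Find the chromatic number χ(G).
χ(G) = 2

Clique number ω(G) = 2 (lower bound: χ ≥ ω).
The graph is bipartite (no odd cycle), so 2 colors suffice: χ(G) = 2.
A valid 2-coloring: color 1: [4, 6]; color 2: [5, 7].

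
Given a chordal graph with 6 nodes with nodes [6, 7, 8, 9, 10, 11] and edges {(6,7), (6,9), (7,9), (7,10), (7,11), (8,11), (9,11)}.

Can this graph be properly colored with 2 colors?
No, G is not 2-colorable

The clique on vertices [7, 9, 11] has size 3 > 2, so it alone needs 3 colors.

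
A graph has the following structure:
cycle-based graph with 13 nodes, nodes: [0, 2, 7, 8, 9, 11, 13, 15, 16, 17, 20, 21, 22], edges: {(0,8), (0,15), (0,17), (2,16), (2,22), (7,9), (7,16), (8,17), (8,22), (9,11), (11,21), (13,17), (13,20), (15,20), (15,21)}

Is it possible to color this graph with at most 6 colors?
Yes, G is 6-colorable

A valid 6-coloring: color 1: [2, 7, 8, 11, 13, 15]; color 2: [0, 9, 16, 20, 21, 22]; color 3: [17].
(χ(G) = 3 ≤ 6.)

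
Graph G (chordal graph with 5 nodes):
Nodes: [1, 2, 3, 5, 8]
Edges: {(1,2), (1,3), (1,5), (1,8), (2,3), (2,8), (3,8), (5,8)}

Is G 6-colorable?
Yes, G is 6-colorable

A valid 6-coloring: color 1: [1]; color 2: [8]; color 3: [2, 5]; color 4: [3].
(χ(G) = 4 ≤ 6.)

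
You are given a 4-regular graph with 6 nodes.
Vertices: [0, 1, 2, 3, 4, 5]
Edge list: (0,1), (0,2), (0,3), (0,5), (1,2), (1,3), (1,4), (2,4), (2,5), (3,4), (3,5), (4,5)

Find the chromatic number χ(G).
Clique number ω(G) = 3 (lower bound: χ ≥ ω).
The clique on [0, 1, 2] has size 3, forcing χ ≥ 3, and the coloring below uses 3 colors, so χ(G) = 3.
A valid 3-coloring: color 1: [1, 5]; color 2: [2, 3]; color 3: [0, 4].

χ(G) = 3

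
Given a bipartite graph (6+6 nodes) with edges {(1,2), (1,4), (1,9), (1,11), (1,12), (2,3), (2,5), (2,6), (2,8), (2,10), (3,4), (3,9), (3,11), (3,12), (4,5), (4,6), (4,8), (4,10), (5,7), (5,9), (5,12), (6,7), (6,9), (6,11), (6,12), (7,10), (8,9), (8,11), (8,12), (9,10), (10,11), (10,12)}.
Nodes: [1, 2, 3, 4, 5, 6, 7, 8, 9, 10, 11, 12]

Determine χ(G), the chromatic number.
χ(G) = 2

Clique number ω(G) = 2 (lower bound: χ ≥ ω).
The graph is bipartite (no odd cycle), so 2 colors suffice: χ(G) = 2.
A valid 2-coloring: color 1: [2, 4, 7, 9, 11, 12]; color 2: [1, 3, 5, 6, 8, 10].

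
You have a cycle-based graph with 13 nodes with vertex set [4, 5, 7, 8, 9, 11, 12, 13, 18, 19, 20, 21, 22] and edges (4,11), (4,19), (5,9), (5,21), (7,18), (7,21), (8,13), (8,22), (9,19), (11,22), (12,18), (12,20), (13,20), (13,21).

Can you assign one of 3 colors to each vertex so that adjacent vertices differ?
A valid 3-coloring: color 1: [4, 9, 18, 20, 21, 22]; color 2: [5, 7, 11, 12, 13, 19]; color 3: [8].
(χ(G) = 3 ≤ 3.)

Yes, G is 3-colorable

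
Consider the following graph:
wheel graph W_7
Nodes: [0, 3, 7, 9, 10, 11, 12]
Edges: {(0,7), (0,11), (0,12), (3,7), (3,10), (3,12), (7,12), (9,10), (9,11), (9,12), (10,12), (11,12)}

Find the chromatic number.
χ(G) = 3

Clique number ω(G) = 3 (lower bound: χ ≥ ω).
The clique on [0, 11, 12] has size 3, forcing χ ≥ 3, and the coloring below uses 3 colors, so χ(G) = 3.
A valid 3-coloring: color 1: [12]; color 2: [7, 10, 11]; color 3: [0, 3, 9].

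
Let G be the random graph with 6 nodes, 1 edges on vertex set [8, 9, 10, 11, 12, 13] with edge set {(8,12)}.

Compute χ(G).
χ(G) = 2

Clique number ω(G) = 2 (lower bound: χ ≥ ω).
The graph is bipartite (no odd cycle), so 2 colors suffice: χ(G) = 2.
A valid 2-coloring: color 1: [9, 10, 11, 12, 13]; color 2: [8].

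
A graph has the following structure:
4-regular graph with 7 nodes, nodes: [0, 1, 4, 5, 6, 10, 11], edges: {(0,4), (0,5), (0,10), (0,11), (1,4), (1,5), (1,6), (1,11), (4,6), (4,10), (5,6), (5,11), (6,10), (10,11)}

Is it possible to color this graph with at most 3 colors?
Suppose a proper 3-coloring c exists. The clique [0, 4, 10] takes 3 distinct colors; by symmetry let c(0) = 1, c(4) = 2, c(10) = 3.
- Vertex 6: neighbors [4, 10] already have colors [2, 3] ⇒ c(6) = 1.
- Vertex 1: neighbors [6, 4] already have colors [1, 2] ⇒ c(1) = 3.
- Vertex 5: neighbors [0, 1] already have colors [1, 3] ⇒ c(5) = 2.
- Vertex 11: neighbors [0, 5, 1] already have colors [1, 2, 3] — all 3 colors blocked. Contradiction.
The forced assignments end in a contradiction, so G has no proper 3-coloring (χ ≥ 4).

No, G is not 3-colorable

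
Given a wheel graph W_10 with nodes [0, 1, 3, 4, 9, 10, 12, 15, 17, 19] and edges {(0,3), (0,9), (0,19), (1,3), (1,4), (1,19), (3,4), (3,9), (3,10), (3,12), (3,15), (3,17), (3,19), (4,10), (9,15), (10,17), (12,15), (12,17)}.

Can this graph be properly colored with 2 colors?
No, G is not 2-colorable

The clique on vertices [0, 3, 9] has size 3 > 2, so it alone needs 3 colors.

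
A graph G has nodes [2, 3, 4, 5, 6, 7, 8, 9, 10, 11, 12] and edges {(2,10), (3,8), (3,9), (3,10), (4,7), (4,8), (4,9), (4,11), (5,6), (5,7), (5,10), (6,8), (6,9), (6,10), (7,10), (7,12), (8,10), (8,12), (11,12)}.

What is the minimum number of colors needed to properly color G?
Clique number ω(G) = 3 (lower bound: χ ≥ ω).
The clique on [3, 8, 10] has size 3, forcing χ ≥ 3, and the coloring below uses 3 colors, so χ(G) = 3.
A valid 3-coloring: color 1: [4, 10, 12]; color 2: [2, 5, 8, 9, 11]; color 3: [3, 6, 7].

χ(G) = 3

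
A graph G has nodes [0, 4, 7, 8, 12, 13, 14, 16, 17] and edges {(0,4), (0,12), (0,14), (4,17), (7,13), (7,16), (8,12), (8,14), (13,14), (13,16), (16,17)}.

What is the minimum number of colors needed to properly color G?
Clique number ω(G) = 3 (lower bound: χ ≥ ω).
The clique on [7, 13, 16] has size 3, forcing χ ≥ 3, and the coloring below uses 3 colors, so χ(G) = 3.
A valid 3-coloring: color 1: [0, 8, 13, 17]; color 2: [4, 12, 14, 16]; color 3: [7].

χ(G) = 3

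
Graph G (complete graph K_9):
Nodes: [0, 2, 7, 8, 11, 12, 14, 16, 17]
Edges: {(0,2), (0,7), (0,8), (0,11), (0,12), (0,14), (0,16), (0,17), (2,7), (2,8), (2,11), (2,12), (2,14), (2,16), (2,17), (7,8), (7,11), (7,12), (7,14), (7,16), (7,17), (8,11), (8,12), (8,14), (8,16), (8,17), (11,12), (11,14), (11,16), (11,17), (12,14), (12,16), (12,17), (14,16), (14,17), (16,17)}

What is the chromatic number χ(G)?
χ(G) = 9

Clique number ω(G) = 9 (lower bound: χ ≥ ω).
The clique on [0, 2, 7, 8, 11, 12, 14, 16, 17] has size 9, forcing χ ≥ 9, and the coloring below uses 9 colors, so χ(G) = 9.
A valid 9-coloring: color 1: [2]; color 2: [7]; color 3: [16]; color 4: [12]; color 5: [14]; color 6: [11]; color 7: [17]; color 8: [0]; color 9: [8].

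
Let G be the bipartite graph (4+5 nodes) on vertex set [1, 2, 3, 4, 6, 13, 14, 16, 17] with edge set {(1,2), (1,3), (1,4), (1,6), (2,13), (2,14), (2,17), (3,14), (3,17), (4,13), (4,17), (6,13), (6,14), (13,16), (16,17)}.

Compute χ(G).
χ(G) = 2

Clique number ω(G) = 2 (lower bound: χ ≥ ω).
The graph is bipartite (no odd cycle), so 2 colors suffice: χ(G) = 2.
A valid 2-coloring: color 1: [1, 13, 14, 17]; color 2: [2, 3, 4, 6, 16].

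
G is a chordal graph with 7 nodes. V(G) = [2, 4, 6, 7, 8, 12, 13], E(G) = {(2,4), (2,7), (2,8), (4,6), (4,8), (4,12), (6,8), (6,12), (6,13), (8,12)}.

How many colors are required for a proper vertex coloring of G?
Clique number ω(G) = 4 (lower bound: χ ≥ ω).
The clique on [4, 6, 8, 12] has size 4, forcing χ ≥ 4, and the coloring below uses 4 colors, so χ(G) = 4.
A valid 4-coloring: color 1: [4, 7, 13]; color 2: [8]; color 3: [2, 6]; color 4: [12].

χ(G) = 4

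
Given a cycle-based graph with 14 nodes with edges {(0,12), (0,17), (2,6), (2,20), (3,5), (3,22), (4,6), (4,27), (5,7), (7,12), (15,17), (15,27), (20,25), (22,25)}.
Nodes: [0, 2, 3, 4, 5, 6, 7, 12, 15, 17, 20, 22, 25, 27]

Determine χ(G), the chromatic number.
χ(G) = 2

Clique number ω(G) = 2 (lower bound: χ ≥ ω).
The graph is bipartite (no odd cycle), so 2 colors suffice: χ(G) = 2.
A valid 2-coloring: color 1: [0, 2, 3, 4, 7, 15, 25]; color 2: [5, 6, 12, 17, 20, 22, 27].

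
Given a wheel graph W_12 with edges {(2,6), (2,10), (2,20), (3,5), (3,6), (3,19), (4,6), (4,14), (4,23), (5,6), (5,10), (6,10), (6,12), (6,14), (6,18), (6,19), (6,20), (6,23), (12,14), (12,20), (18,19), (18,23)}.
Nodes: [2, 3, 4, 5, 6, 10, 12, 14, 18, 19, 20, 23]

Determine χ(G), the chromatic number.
χ(G) = 4

Clique number ω(G) = 3 (lower bound: χ ≥ ω).
Odd cycle [14, 4, 23, 18, 19, 3, 5, 10, 2, 20, 12] needs 3 colors (χ ≥ 3).
Vertex 6 is adjacent to every vertex of [2, 3, 4, 5, 10, 12, 14, 18, 19, 20, 23], which already need 3 colors among themselves, so 6 needs a new color (χ ≥ 4).
The coloring below uses 4 colors, so χ(G) = 4.
A valid 4-coloring: color 1: [6]; color 2: [5, 14, 19, 20, 23]; color 3: [3, 4, 10, 12, 18]; color 4: [2].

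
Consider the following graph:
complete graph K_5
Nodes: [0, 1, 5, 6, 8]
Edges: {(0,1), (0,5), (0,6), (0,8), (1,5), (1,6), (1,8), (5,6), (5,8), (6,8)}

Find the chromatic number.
Clique number ω(G) = 5 (lower bound: χ ≥ ω).
The clique on [0, 1, 5, 6, 8] has size 5, forcing χ ≥ 5, and the coloring below uses 5 colors, so χ(G) = 5.
A valid 5-coloring: color 1: [0]; color 2: [8]; color 3: [1]; color 4: [6]; color 5: [5].

χ(G) = 5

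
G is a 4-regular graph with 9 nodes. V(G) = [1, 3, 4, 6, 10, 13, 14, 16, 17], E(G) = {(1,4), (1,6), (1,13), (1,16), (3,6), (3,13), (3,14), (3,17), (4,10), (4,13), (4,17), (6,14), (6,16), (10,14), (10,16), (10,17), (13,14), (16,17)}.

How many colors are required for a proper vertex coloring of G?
χ(G) = 3

Clique number ω(G) = 3 (lower bound: χ ≥ ω).
The clique on [1, 6, 16] has size 3, forcing χ ≥ 3, and the coloring below uses 3 colors, so χ(G) = 3.
A valid 3-coloring: color 1: [6, 13, 17]; color 2: [1, 3, 10]; color 3: [4, 14, 16].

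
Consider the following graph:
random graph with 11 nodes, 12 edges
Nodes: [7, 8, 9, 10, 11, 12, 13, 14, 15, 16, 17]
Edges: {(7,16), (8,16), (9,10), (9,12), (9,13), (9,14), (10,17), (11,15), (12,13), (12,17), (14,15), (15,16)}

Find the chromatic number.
Clique number ω(G) = 3 (lower bound: χ ≥ ω).
The clique on [9, 12, 13] has size 3, forcing χ ≥ 3, and the coloring below uses 3 colors, so χ(G) = 3.
A valid 3-coloring: color 1: [7, 8, 9, 15, 17]; color 2: [10, 11, 12, 14, 16]; color 3: [13].

χ(G) = 3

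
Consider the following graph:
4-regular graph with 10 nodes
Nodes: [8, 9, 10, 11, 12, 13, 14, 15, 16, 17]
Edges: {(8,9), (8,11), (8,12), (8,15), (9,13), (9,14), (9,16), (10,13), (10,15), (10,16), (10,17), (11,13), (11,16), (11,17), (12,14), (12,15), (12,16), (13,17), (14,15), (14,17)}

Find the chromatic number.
Clique number ω(G) = 3 (lower bound: χ ≥ ω).
The clique on [8, 12, 15] has size 3, forcing χ ≥ 3, and the coloring below uses 3 colors, so χ(G) = 3.
A valid 3-coloring: color 1: [8, 13, 14, 16]; color 2: [9, 10, 11, 12]; color 3: [15, 17].

χ(G) = 3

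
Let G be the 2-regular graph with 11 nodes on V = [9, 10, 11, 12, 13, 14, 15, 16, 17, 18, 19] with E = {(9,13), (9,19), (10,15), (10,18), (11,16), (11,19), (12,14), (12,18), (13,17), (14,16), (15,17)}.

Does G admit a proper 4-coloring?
Yes, G is 4-colorable

A valid 4-coloring: color 1: [10, 12, 13, 16, 19]; color 2: [9, 11, 14, 15, 18]; color 3: [17].
(χ(G) = 3 ≤ 4.)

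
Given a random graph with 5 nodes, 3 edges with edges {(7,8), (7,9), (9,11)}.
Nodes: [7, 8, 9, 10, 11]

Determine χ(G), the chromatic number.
Clique number ω(G) = 2 (lower bound: χ ≥ ω).
The graph is bipartite (no odd cycle), so 2 colors suffice: χ(G) = 2.
A valid 2-coloring: color 1: [8, 9, 10]; color 2: [7, 11].

χ(G) = 2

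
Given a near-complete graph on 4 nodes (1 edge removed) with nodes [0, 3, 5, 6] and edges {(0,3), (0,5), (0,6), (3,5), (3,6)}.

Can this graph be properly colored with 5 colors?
Yes, G is 5-colorable

A valid 5-coloring: color 1: [0]; color 2: [3]; color 3: [5, 6].
(χ(G) = 3 ≤ 5.)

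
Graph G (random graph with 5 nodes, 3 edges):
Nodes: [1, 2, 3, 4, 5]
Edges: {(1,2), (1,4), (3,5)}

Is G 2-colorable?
Yes, G is 2-colorable

A valid 2-coloring: color 1: [1, 3]; color 2: [2, 4, 5].
(χ(G) = 2 ≤ 2.)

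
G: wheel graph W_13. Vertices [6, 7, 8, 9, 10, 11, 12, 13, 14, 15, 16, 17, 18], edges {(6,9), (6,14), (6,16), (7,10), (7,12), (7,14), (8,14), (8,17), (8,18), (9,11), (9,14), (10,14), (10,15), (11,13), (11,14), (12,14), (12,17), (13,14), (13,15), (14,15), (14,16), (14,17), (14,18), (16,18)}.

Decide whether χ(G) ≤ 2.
No, G is not 2-colorable

The clique on vertices [6, 14, 16] has size 3 > 2, so it alone needs 3 colors.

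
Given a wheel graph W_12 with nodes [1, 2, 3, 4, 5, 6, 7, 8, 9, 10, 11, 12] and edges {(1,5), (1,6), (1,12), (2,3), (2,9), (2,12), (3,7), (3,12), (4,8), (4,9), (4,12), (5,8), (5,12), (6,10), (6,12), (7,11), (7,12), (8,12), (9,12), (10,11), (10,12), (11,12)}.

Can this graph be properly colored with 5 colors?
A valid 5-coloring: color 1: [12]; color 2: [3, 5, 6, 9, 11]; color 3: [1, 2, 4, 7, 10]; color 4: [8].
(χ(G) = 4 ≤ 5.)

Yes, G is 5-colorable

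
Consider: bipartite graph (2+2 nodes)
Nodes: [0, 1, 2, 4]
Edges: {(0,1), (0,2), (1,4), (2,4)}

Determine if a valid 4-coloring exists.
A valid 4-coloring: color 1: [1, 2]; color 2: [0, 4].
(χ(G) = 2 ≤ 4.)

Yes, G is 4-colorable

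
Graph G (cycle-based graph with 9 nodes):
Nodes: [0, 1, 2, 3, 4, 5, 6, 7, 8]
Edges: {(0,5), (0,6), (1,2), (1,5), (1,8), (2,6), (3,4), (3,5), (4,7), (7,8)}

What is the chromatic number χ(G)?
Clique number ω(G) = 2 (lower bound: χ ≥ ω).
Odd cycle [0, 6, 2, 1, 5] needs 3 colors (χ ≥ 3).
The coloring below uses 3 colors, so χ(G) = 3.
A valid 3-coloring: color 1: [4, 5, 6, 8]; color 2: [0, 1, 3, 7]; color 3: [2].

χ(G) = 3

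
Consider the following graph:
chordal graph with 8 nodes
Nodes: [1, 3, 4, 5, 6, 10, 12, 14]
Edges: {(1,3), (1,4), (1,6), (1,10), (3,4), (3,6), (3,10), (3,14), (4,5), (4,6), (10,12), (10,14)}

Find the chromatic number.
Clique number ω(G) = 4 (lower bound: χ ≥ ω).
The clique on [1, 3, 4, 6] has size 4, forcing χ ≥ 4, and the coloring below uses 4 colors, so χ(G) = 4.
A valid 4-coloring: color 1: [3, 5, 12]; color 2: [4, 10]; color 3: [1, 14]; color 4: [6].

χ(G) = 4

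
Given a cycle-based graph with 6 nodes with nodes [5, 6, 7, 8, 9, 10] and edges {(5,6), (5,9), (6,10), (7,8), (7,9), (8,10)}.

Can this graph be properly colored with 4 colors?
Yes, G is 4-colorable

A valid 4-coloring: color 1: [5, 7, 10]; color 2: [6, 8, 9].
(χ(G) = 2 ≤ 4.)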